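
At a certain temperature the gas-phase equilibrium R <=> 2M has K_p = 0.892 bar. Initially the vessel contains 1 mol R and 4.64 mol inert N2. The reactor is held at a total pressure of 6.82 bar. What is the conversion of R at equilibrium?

X = 0.355

Basis: 1 mol R initially; let X = conversion of R. Extent ξ = X.
Moles: n_R = 1 − X; n_M = 2X; n_I = 4.64 (inert).
Total moles n_T = 5.64 + X.
y_i = n_i/n_T, p_i = y_i·P. K_p = p_M^2 / (p_R).
This yields a degree-2 equation in X; solving on (0,1), X = 0.355.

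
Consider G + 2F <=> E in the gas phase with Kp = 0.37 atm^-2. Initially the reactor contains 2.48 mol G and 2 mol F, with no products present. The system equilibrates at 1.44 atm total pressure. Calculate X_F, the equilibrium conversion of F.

Let X = conversion of F (basis 2 mol F); extent of reaction ξ = X.
Moles: n_G = 2.48 − X; n_F = 2 − 2X; n_E = X.
Summing: n_T = 4.48 − 2X.
Mole fractions y_i = n_i/n_T; Kp = p_E / (p_G p_F^2) with p_i = y_i·P.
Equating to 0.37 atm^-2 and solving on 0 < X < 1: X = 0.245.

X = 0.245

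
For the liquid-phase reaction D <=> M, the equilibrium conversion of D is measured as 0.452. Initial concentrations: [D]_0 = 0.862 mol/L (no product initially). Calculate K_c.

K_c = 0.825

Let X = conversion of D.
Concentrations: [D] = 0.862 − 0.862X; [M] = 0.862X.
At X = 0.452: [D] = 0.472, [M] = 0.39.
K_c = [M] / ([D]) = 0.825.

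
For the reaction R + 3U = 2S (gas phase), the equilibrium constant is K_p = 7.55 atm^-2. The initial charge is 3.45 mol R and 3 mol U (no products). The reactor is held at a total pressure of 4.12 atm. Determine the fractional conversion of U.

Basis: 3 mol U initially; let X = conversion of U. Extent ξ = X.
At extent ξ: n_R = 3.45 − X; n_U = 3 − 3X; n_S = 2X.
Summing: n_T = 6.45 − 2X.
With p_i = (n_i/n_T)P, K_p = p_S^2 / (p_R p_U^3).
Setting this equal to 7.55 atm^-2 and taking the physical root (0 < X < 1) gives X = 0.811.

X = 0.811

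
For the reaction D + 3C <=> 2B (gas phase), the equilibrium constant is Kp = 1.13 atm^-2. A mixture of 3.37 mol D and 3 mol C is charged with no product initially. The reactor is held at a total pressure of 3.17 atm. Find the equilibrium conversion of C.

X = 0.632

Let X = conversion of C (basis 3 mol C); extent of reaction ξ = X.
Species balance: n_D = 3.37 − X; n_C = 3 − 3X; n_B = 2X.
Summing: n_T = 6.37 − 2X.
y_i = n_i/n_T, p_i = y_i·P. Kp = p_B^2 / (p_D p_C^3).
Equating to 1.13 atm^-2 and solving on 0 < X < 1: X = 0.632.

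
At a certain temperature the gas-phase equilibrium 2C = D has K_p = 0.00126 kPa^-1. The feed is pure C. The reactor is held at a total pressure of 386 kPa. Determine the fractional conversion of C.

X = 0.417

Basis: 1 mol C initially; let X = conversion of C. Extent ξ = 0.5X.
Moles: n_C = 1 − X; n_D = 0.5X.
n_T = Σnᵢ = 1 − 0.5X.
Mole fractions y_i = n_i/n_T; K_p = p_D / (p_C^2) with p_i = y_i·P.
Setting this equal to 0.00126 kPa^-1 and taking the physical root (0 < X < 1) gives X = 0.417.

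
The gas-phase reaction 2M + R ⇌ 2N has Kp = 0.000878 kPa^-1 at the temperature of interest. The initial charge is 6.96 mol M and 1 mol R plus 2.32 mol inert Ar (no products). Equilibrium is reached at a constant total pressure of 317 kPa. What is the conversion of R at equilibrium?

Let X = conversion of R (basis 1 mol R); extent of reaction ξ = X.
At extent ξ: n_M = 6.96 − 2X; n_R = 1 − X; n_N = 2X; n_I = 2.32 (inert).
Total moles n_T = 10.3 − X.
Mole fractions y_i = n_i/n_T; Kp = p_N^2 / (p_M^2 p_R) with p_i = y_i·P.
Setting this equal to 0.000878 kPa^-1 and taking the physical root (0 < X < 1) gives X = 0.400.

X = 0.400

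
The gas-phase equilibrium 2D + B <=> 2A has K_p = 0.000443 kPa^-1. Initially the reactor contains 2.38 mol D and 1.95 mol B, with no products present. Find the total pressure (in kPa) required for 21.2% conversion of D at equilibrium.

Take 2.38 mol D as basis and let X be its fractional conversion, so ξ = 1.19X.
Moles: n_D = 2.38 − 2.38X; n_B = 1.95 − 1.19X; n_A = 2.38X.
n_T = Σnᵢ = 4.33 − 1.19X.
K_p = p_A^2 / (p_D^2 p_B) with p_i = (n_i/n_T)·P.
At X = 0.212: the mole-fraction product g(X) = Π y_i^ν_i = 0.1738. Since K_p = g(X)·P^{-1}, P = (g/K_p)^(1/1) = (0.1738/0.000443)^(1/1) = 392 kPa.

P = 392 kPa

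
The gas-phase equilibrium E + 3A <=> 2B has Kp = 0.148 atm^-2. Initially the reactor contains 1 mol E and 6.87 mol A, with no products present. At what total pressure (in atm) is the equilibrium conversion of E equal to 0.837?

Take 1 mol E as basis and let X be its fractional conversion, so ξ = X.
Mole table: n_E = 1 − X; n_A = 6.87 − 3X; n_B = 2X.
Total moles n_T = 7.87 − 2X.
Kp = p_B^2 / (p_E p_A^3) with p_i = (n_i/n_T)·P.
At X = 0.837: the mole-fraction product g(X) = Π y_i^ν_i = 7.969. Since Kp = g(X)·P^{-2}, P = (g/Kp)^(1/2) = (7.969/0.148)^(1/2) = 7.34 atm.

P = 7.34 atm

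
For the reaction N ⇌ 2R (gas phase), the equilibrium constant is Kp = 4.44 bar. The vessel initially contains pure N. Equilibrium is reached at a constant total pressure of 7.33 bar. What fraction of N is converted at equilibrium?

Basis: 1 mol N initially; let X = conversion of N. Extent ξ = X.
Mole table: n_N = 1 − X; n_R = 2X.
Total moles n_T = 1 + X.
With p_i = (n_i/n_T)P, Kp = p_R^2 / (p_N).
Equating to 4.44 bar and solving on 0 < X < 1: X = 0.363.

X = 0.363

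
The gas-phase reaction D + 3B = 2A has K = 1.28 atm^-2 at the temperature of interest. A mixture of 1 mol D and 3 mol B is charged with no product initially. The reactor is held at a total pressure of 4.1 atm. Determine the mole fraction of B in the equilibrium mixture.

y_B = 0.411

Take 1 mol D as basis and let X be its fractional conversion, so ξ = X.
Species balance: n_D = 1 − X; n_B = 3 − 3X; n_A = 2X.
n_T = Σnᵢ = 4 − 2X.
Mole fractions y_i = n_i/n_T; K = p_A^2 / (p_D p_B^3) with p_i = y_i·P.
Equating to 1.28 atm^-2 and solving on 0 < X < 1: X = 0.623.
Then n_B = 1.13, n_T = 2.75, so y_B = 0.411.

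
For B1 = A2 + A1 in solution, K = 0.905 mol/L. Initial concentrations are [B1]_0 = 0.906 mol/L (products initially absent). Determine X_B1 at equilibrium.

Let X = conversion of B1; extent ξ = 0.906·X mol/L.
Concentrations: [B1] = 0.906 − 0.906X; [A2] = 0.906X; [A1] = 0.906X.
K = [A2] [A1] / ([B1]).
This equals 0.905 at X = 0.618 (the root in 0 < X < 1).

X = 0.618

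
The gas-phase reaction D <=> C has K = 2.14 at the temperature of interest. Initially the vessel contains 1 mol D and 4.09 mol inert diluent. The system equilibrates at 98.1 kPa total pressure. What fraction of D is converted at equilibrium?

X = 0.682

Let X = conversion of D (basis 1 mol D); extent of reaction ξ = X.
At extent ξ: n_D = 1 − X; n_C = X; n_I = 4.09 (inert).
Total moles n_T = 5.09 (Δν = 0, constant).
Mole fractions y_i = n_i/n_T; K = p_C / (p_D) with p_i = y_i·P.
Equating to 2.14 and solving on 0 < X < 1: X = 0.682.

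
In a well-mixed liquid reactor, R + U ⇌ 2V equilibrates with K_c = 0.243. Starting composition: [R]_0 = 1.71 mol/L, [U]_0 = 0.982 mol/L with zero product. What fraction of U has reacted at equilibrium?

Let X = conversion of U; extent ξ = 0.982·X mol/L.
Concentrations: [R] = 1.71 − 0.982X; [U] = 0.982 − 0.982X; [V] = 1.96X.
K_c = [V]^2 / ([R] [U]).
Solving K_c = 0.243 for X ∈ (0,1): X = 0.258.

X = 0.258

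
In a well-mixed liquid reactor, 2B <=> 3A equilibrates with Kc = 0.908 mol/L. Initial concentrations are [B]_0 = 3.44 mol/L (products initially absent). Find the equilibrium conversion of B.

X = 0.328

Let X = conversion of B; extent ξ = 3.44X/2 mol/L.
Concentrations: [B] = 3.44 − 3.44X; [A] = 5.16X.
Kc = [A]^3 / ([B]^2).
Equating to 0.908 mol/L: the physical root is X = 0.328.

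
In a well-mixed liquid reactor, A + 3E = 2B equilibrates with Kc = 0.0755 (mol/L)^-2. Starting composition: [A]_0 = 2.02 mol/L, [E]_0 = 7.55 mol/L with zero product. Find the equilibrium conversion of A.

X = 0.554

Let X = conversion of A; extent ξ = 2.02·X mol/L.
Concentrations: [A] = 2.02 − 2.02X; [E] = 7.55 − 6.06X; [B] = 4.04X.
Kc = [B]^2 / ([A] [E]^3).
Solving Kc = 0.0755 for X ∈ (0,1): X = 0.554.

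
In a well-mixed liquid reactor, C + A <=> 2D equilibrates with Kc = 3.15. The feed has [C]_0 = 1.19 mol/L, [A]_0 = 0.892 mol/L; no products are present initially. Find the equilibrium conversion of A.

Let X = conversion of A; extent ξ = 0.892·X mol/L.
Concentrations: [C] = 1.19 − 0.892X; [A] = 0.892 − 0.892X; [D] = 1.78X.
Kc = [D]^2 / ([C] [A]).
Setting equal to 3.15 and solving for X on (0,1) gives X = 0.538.

X = 0.538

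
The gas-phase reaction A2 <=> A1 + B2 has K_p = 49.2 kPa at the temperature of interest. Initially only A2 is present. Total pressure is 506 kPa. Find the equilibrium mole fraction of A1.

y_A1 = 0.229

Take 1 mol A2 as basis and let X be its fractional conversion, so ξ = X.
At extent ξ: n_A2 = 1 − X; n_A1 = X; n_B2 = X.
Summing: n_T = 1 + X.
Mole fractions y_i = n_i/n_T; K_p = p_A1 p_B2 / (p_A2) with p_i = y_i·P.
Equating to 49.2 kPa and solving on 0 < X < 1: X = 0.298.
Then n_A1 = 0.298, n_T = 1.3, so y_A1 = 0.229.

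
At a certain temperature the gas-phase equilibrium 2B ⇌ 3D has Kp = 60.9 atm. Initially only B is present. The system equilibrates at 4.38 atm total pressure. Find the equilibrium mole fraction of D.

Take 1 mol B as basis and let X be its fractional conversion, so ξ = 0.5X.
Moles: n_B = 1 − X; n_D = 1.5X.
n_T = Σnᵢ = 1 + 0.5X.
y_i = n_i/n_T, p_i = y_i·P. Kp = p_D^3 / (p_B^2).
Equating to 60.9 atm and solving on 0 < X < 1: X = 0.735.
Then n_D = 1.1, n_T = 1.37, so y_D = 0.806.

y_D = 0.806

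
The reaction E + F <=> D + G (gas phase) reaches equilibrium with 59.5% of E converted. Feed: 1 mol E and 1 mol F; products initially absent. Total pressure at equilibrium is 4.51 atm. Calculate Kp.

Basis: 1 mol E initially; let X = conversion of E. Extent ξ = X.
Moles: n_E = 1 − X; n_F = 1 − X; n_D = X; n_G = X.
Total moles n_T = 2 (Δν = 0, constant).
At X = 0.595: n_E = 0.405, n_F = 0.405, n_D = 0.595, n_G = 0.595, n_T = 2.
p_i = (n_i/n_T)·P. Kp = p_D p_G / (p_E p_F) = 2.16.

Kp = 2.16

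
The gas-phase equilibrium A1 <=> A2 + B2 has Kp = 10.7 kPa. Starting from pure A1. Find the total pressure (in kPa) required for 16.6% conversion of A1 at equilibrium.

Basis: 1 mol A1 initially; let X = conversion of A1. Extent ξ = X.
Moles: n_A1 = 1 − X; n_A2 = X; n_B2 = X.
n_T = Σnᵢ = 1 + X.
Kp = p_A2 p_B2 / (p_A1) with p_i = (n_i/n_T)·P.
At X = 0.166: the mole-fraction product g(X) = Π y_i^ν_i = 0.02834. Since Kp = g(X)·P^{1}, P = (Kp/g)^(1/1) = (10.7/0.02834)^(1/1) = 378 kPa.

P = 378 kPa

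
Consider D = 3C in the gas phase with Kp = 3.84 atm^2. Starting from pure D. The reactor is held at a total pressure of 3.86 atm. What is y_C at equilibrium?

y_C = 0.504

Take 1 mol D as basis and let X be its fractional conversion, so ξ = X.
Species balance: n_D = 1 − X; n_C = 3X.
n_T = Σnᵢ = 1 + 2X.
y_i = n_i/n_T, p_i = y_i·P. Kp = p_C^3 / (p_D).
Setting this equal to 3.84 atm^2 and taking the physical root (0 < X < 1) gives X = 0.253.
Then n_C = 0.759, n_T = 1.51, so y_C = 0.504.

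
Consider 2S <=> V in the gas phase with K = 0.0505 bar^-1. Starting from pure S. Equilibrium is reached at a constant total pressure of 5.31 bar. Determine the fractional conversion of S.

Let X = conversion of S (basis 1 mol S); extent of reaction ξ = 0.5X.
Species balance: n_S = 1 − X; n_V = 0.5X.
Total moles n_T = 1 − 0.5X.
Mole fractions y_i = n_i/n_T; K = p_V / (p_S^2) with p_i = y_i·P.
Equating to 0.0505 bar^-1 and solving on 0 < X < 1: X = 0.305.

X = 0.305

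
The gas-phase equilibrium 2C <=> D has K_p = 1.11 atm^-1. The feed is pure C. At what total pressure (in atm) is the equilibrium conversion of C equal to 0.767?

P = 3.92 atm

Take 1 mol C as basis and let X be its fractional conversion, so ξ = 0.5X.
Species balance: n_C = 1 − X; n_D = 0.5X.
Total moles n_T = 1 − 0.5X.
K_p = p_D / (p_C^2) with p_i = (n_i/n_T)·P.
At X = 0.767: the mole-fraction product g(X) = Π y_i^ν_i = 4.355. Since K_p = g(X)·P^{-1}, P = (g/K_p)^(1/1) = (4.355/1.11)^(1/1) = 3.92 atm.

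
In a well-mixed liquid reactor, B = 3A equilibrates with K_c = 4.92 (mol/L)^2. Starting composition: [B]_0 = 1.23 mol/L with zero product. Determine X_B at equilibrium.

X = 0.413

Let X = conversion of B; extent ξ = 1.23·X mol/L.
Concentrations: [B] = 1.23 − 1.23X; [A] = 3.69X.
K_c = [A]^3 / ([B]).
Solving K_c = 4.92 for X ∈ (0,1): X = 0.413.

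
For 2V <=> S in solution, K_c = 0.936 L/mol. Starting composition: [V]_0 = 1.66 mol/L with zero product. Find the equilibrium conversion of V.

X = 0.571

Let X = conversion of V; extent ξ = 1.66X/2 mol/L.
Concentrations: [V] = 1.66 − 1.66X; [S] = 0.83X.
K_c = [S] / ([V]^2).
Solving K_c = 0.936 for X ∈ (0,1): X = 0.571.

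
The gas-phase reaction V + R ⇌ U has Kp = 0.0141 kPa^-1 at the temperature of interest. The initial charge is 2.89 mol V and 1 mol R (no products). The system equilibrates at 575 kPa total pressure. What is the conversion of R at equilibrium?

Let X = conversion of R (basis 1 mol R); extent of reaction ξ = X.
Moles: n_V = 2.89 − X; n_R = 1 − X; n_U = X.
Total moles n_T = 3.89 − X.
With p_i = (n_i/n_T)P, Kp = p_U / (p_V p_R).
This yields a degree-2 equation in X; solving on (0,1), X = 0.845.

X = 0.845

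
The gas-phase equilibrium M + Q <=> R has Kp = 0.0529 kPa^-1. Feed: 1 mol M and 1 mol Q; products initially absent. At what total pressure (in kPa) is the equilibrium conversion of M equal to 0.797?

Basis: 1 mol M initially; let X = conversion of M. Extent ξ = X.
At extent ξ: n_M = 1 − X; n_Q = 1 − X; n_R = X.
Summing: n_T = 2 − X.
Kp = p_R / (p_M p_Q) with p_i = (n_i/n_T)·P.
At X = 0.797: the mole-fraction product g(X) = Π y_i^ν_i = 23.27. Since Kp = g(X)·P^{-1}, P = (g/Kp)^(1/1) = (23.27/0.0529)^(1/1) = 440 kPa.

P = 440 kPa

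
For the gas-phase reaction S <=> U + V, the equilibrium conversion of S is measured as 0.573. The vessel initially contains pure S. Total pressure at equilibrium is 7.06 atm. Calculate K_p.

K_p = 3.45 atm

Take 1 mol S as basis and let X be its fractional conversion, so ξ = X.
Moles: n_S = 1 − X; n_U = X; n_V = X.
Total moles n_T = 1 + X.
At X = 0.573: n_S = 0.427, n_U = 0.573, n_V = 0.573, n_T = 1.57.
p_i = (n_i/n_T)·P. K_p = p_U p_V / (p_S) = 3.45 atm.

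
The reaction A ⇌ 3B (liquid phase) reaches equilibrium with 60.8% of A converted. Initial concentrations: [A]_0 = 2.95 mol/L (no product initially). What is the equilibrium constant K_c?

K_c = 135 (mol/L)^2

Let X = conversion of A.
Concentrations: [A] = 2.95 − 2.95X; [B] = 8.85X.
At X = 0.608: [A] = 1.16, [B] = 5.38.
K_c = [B]^3 / ([A]) = 135 (mol/L)^2.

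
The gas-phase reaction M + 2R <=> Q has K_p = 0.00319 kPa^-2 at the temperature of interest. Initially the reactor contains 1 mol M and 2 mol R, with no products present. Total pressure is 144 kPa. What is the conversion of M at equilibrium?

Let X = conversion of M (basis 1 mol M); extent of reaction ξ = X.
Moles: n_M = 1 − X; n_R = 2 − 2X; n_Q = X.
Total moles n_T = 3 − 2X.
Mole fractions y_i = n_i/n_T; K_p = p_Q / (p_M p_R^2) with p_i = y_i·P.
Setting this equal to 0.00319 kPa^-2 and taking the physical root (0 < X < 1) gives X = 0.821.

X = 0.821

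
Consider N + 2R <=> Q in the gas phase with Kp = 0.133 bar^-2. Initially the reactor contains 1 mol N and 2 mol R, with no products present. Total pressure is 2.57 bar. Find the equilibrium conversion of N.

X = 0.242

Take 1 mol N as basis and let X be its fractional conversion, so ξ = X.
Moles: n_N = 1 − X; n_R = 2 − 2X; n_Q = X.
Summing: n_T = 3 − 2X.
With p_i = (n_i/n_T)P, Kp = p_Q / (p_N p_R^2).
Equating to 0.133 bar^-2 and solving on 0 < X < 1: X = 0.242.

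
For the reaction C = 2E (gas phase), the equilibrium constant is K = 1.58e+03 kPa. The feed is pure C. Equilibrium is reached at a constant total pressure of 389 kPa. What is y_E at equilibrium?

y_E = 0.830

Let X = conversion of C (basis 1 mol C); extent of reaction ξ = X.
At extent ξ: n_C = 1 − X; n_E = 2X.
n_T = Σnᵢ = 1 + X.
With p_i = (n_i/n_T)P, K = p_E^2 / (p_C).
Equating to 1.58e+03 kPa and solving on 0 < X < 1: X = 0.710.
Then n_E = 1.42, n_T = 1.71, so y_E = 0.830.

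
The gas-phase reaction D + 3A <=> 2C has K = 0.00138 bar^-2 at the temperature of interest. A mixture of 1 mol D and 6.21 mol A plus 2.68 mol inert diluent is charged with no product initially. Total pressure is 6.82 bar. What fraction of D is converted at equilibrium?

Take 1 mol D as basis and let X be its fractional conversion, so ξ = X.
Moles: n_D = 1 − X; n_A = 6.21 − 3X; n_C = 2X; n_I = 2.68 (inert).
Total moles n_T = 9.89 − 2X.
Mole fractions y_i = n_i/n_T; K = p_C^2 / (p_D p_A^3) with p_i = y_i·P.
This yields a degree-4 equation in X; solving on (0,1), X = 0.165.

X = 0.165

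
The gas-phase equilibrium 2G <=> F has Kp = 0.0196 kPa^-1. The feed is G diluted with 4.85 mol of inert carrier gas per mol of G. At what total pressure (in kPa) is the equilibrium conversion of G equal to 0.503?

Let X = conversion of G (basis 1 mol G); extent of reaction ξ = 0.5X.
Mole table: n_G = 1 − X; n_F = 0.5X; n_I = 4.85 (inert).
Summing: n_T = 5.85 − 0.5X.
Kp = p_F / (p_G^2) with p_i = (n_i/n_T)·P.
At X = 0.503: the mole-fraction product g(X) = Π y_i^ν_i = 5.7. Since Kp = g(X)·P^{-1}, P = (g/Kp)^(1/1) = (5.7/0.0196)^(1/1) = 291 kPa.

P = 291 kPa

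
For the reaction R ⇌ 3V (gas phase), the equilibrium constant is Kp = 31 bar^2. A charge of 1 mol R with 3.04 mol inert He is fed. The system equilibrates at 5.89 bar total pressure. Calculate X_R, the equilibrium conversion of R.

Take 1 mol R as basis and let X be its fractional conversion, so ξ = X.
Species balance: n_R = 1 − X; n_V = 3X; n_I = 3.04 (inert).
Total moles n_T = 4.04 + 2X.
With p_i = (n_i/n_T)P, Kp = p_V^3 / (p_R).
This yields a degree-3 equation in X; solving on (0,1), X = 0.677.

X = 0.677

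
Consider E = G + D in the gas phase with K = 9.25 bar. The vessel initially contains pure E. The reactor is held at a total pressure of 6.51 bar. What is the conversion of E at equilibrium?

Take 1 mol E as basis and let X be its fractional conversion, so ξ = X.
Moles: n_E = 1 − X; n_G = X; n_D = X.
Total moles n_T = 1 + X.
Mole fractions y_i = n_i/n_T; K = p_G p_D / (p_E) with p_i = y_i·P.
Setting this equal to 9.25 bar and taking the physical root (0 < X < 1) gives X = 0.766.

X = 0.766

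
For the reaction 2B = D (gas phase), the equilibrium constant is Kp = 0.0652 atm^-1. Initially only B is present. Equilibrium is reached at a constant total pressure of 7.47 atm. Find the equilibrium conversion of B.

X = 0.418

Take 1 mol B as basis and let X be its fractional conversion, so ξ = 0.5X.
At extent ξ: n_B = 1 − X; n_D = 0.5X.
n_T = Σnᵢ = 1 − 0.5X.
Mole fractions y_i = n_i/n_T; Kp = p_D / (p_B^2) with p_i = y_i·P.
Equating to 0.0652 atm^-1 and solving on 0 < X < 1: X = 0.418.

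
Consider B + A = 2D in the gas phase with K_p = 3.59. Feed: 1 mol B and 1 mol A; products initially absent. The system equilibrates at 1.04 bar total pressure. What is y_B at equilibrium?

Take 1 mol B as basis and let X be its fractional conversion, so ξ = X.
Moles: n_B = 1 − X; n_A = 1 − X; n_D = 2X.
n_T stays at 2 (no change in mole number).
y_i = n_i/n_T, p_i = y_i·P. K_p = p_D^2 / (p_B p_A).
Equating to 3.59 and solving on 0 < X < 1: X = 0.486.
Then n_B = 0.514, n_T = 2, so y_B = 0.257.

y_B = 0.257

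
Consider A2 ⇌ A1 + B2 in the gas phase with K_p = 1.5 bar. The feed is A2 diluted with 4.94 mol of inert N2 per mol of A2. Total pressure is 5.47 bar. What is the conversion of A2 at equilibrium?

Let X = conversion of A2 (basis 1 mol A2); extent of reaction ξ = X.
At extent ξ: n_A2 = 1 − X; n_A1 = X; n_B2 = X; n_I = 4.94 (inert).
Summing: n_T = 5.94 + X.
y_i = n_i/n_T, p_i = y_i·P. K_p = p_A1 p_B2 / (p_A2).
Substituting and setting equal to 1.5 bar gives a polynomial in X; the root in (0,1) is X = 0.718.

X = 0.718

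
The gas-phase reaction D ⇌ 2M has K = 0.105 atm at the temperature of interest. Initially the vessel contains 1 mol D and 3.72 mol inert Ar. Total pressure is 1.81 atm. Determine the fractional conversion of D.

X = 0.235

Basis: 1 mol D initially; let X = conversion of D. Extent ξ = X.
Mole table: n_D = 1 − X; n_M = 2X; n_I = 3.72 (inert).
n_T = Σnᵢ = 4.72 + X.
y_i = n_i/n_T, p_i = y_i·P. K = p_M^2 / (p_D).
Setting this equal to 0.105 atm and taking the physical root (0 < X < 1) gives X = 0.235.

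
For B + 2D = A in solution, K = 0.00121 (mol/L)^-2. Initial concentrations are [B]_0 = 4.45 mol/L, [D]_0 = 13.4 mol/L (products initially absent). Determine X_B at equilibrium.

Let X = conversion of B; extent ξ = 4.45·X mol/L.
Concentrations: [B] = 4.45 − 4.45X; [D] = 13.4 − 8.9X; [A] = 4.45X.
K = [A] / ([B] [D]^2).
This equals 0.00121 at X = 0.150 (the root in 0 < X < 1).

X = 0.150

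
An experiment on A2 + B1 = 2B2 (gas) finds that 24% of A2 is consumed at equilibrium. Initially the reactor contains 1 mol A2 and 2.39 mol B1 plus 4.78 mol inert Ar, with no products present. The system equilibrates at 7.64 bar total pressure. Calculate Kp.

Kp = 0.141

Take 1 mol A2 as basis and let X be its fractional conversion, so ξ = X.
Moles: n_A2 = 1 − X; n_B1 = 2.39 − X; n_B2 = 2X; n_I = 4.78 (inert).
Total moles n_T = 8.17 (Δν = 0, constant).
At X = 0.24: n_A2 = 0.76, n_B1 = 2.15, n_B2 = 0.48, n_T = 8.17.
p_i = (n_i/n_T)·P. Kp = p_B2^2 / (p_A2 p_B1) = 0.141.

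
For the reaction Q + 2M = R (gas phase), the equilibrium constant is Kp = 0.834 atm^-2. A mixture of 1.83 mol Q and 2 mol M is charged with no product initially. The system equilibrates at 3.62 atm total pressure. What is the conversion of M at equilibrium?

X = 0.710

Take 2 mol M as basis and let X be its fractional conversion, so ξ = X.
Species balance: n_Q = 1.83 − X; n_M = 2 − 2X; n_R = X.
n_T = Σnᵢ = 3.83 − 2X.
With p_i = (n_i/n_T)P, Kp = p_R / (p_Q p_M^2).
Setting this equal to 0.834 atm^-2 and taking the physical root (0 < X < 1) gives X = 0.710.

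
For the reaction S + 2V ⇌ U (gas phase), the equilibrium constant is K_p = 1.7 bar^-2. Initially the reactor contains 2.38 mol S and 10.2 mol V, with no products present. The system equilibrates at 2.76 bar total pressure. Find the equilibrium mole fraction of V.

Let X = conversion of S (basis 2.38 mol S); extent of reaction ξ = 2.38X.
Mole table: n_S = 2.38 − 2.38X; n_V = 10.2 − 4.76X; n_U = 2.38X.
Summing: n_T = 12.6 − 4.76X.
Mole fractions y_i = n_i/n_T; K_p = p_U / (p_S p_V^2) with p_i = y_i·P.
Substituting and setting equal to 1.7 bar^-2 gives a polynomial in X; the root in (0,1) is X = 0.870.
Then n_V = 6.06, n_T = 8.44, so y_V = 0.718.

y_V = 0.718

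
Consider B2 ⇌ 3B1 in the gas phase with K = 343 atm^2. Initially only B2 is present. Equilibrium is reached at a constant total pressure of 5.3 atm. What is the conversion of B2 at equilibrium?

Let X = conversion of B2 (basis 1 mol B2); extent of reaction ξ = X.
Mole table: n_B2 = 1 − X; n_B1 = 3X.
Summing: n_T = 1 + 2X.
With p_i = (n_i/n_T)P, K = p_B1^3 / (p_B2).
Setting this equal to 343 atm^2 and taking the physical root (0 < X < 1) gives X = 0.824.

X = 0.824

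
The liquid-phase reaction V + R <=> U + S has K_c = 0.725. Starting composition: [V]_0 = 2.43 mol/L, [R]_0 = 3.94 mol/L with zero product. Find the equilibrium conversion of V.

Let X = conversion of V; extent ξ = 2.43·X mol/L.
Concentrations: [V] = 2.43 − 2.43X; [R] = 3.94 − 2.43X; [U] = 2.43X; [S] = 2.43X.
K_c = [U] [S] / ([V] [R]).
Equating to 0.725: the physical root is X = 0.571.

X = 0.571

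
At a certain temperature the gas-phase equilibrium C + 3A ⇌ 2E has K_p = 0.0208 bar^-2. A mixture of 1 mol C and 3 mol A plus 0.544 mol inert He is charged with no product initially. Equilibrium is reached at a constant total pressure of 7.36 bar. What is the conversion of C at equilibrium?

Let X = conversion of C (basis 1 mol C); extent of reaction ξ = X.
At extent ξ: n_C = 1 − X; n_A = 3 − 3X; n_E = 2X; n_I = 0.544 (inert).
n_T = Σnᵢ = 4.54 − 2X.
Mole fractions y_i = n_i/n_T; K_p = p_E^2 / (p_C p_A^3) with p_i = y_i·P.
Setting this equal to 0.0208 bar^-2 and taking the physical root (0 < X < 1) gives X = 0.324.

X = 0.324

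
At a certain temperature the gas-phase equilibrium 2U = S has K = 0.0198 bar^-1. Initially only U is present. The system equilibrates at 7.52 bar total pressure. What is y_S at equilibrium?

Take 1 mol U as basis and let X be its fractional conversion, so ξ = 0.5X.
Species balance: n_U = 1 − X; n_S = 0.5X.
n_T = Σnᵢ = 1 − 0.5X.
y_i = n_i/n_T, p_i = y_i·P. K = p_S / (p_U^2).
This yields a degree-2 equation in X; solving on (0,1), X = 0.208.
Then n_S = 0.104, n_T = 0.896, so y_S = 0.116.

y_S = 0.116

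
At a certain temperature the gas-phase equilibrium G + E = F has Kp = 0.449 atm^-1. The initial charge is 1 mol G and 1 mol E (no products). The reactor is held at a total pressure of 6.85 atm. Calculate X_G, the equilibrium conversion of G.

Basis: 1 mol G initially; let X = conversion of G. Extent ξ = X.
At extent ξ: n_G = 1 − X; n_E = 1 − X; n_F = X.
Total moles n_T = 2 − X.
y_i = n_i/n_T, p_i = y_i·P. Kp = p_F / (p_G p_E).
Equating to 0.449 atm^-1 and solving on 0 < X < 1: X = 0.505.

X = 0.505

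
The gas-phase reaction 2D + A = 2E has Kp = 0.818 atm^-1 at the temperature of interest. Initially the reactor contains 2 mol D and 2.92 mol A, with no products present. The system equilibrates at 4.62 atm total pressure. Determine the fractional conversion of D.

X = 0.588

Let X = conversion of D (basis 2 mol D); extent of reaction ξ = X.
Mole table: n_D = 2 − 2X; n_A = 2.92 − X; n_E = 2X.
Summing: n_T = 4.92 − X.
y_i = n_i/n_T, p_i = y_i·P. Kp = p_E^2 / (p_D^2 p_A).
Substituting and setting equal to 0.818 atm^-1 gives a polynomial in X; the root in (0,1) is X = 0.588.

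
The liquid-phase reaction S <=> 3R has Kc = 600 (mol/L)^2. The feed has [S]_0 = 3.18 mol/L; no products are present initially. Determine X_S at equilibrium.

X = 0.782

Let X = conversion of S; extent ξ = 3.18·X mol/L.
Concentrations: [S] = 3.18 − 3.18X; [R] = 9.54X.
Kc = [R]^3 / ([S]).
This equals 600 at X = 0.782 (the root in 0 < X < 1).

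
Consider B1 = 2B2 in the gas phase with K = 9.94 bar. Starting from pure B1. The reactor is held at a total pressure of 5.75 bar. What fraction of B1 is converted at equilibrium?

Let X = conversion of B1 (basis 1 mol B1); extent of reaction ξ = X.
At extent ξ: n_B1 = 1 − X; n_B2 = 2X.
n_T = Σnᵢ = 1 + X.
y_i = n_i/n_T, p_i = y_i·P. K = p_B2^2 / (p_B1).
Substituting and setting equal to 9.94 bar gives a polynomial in X; the root in (0,1) is X = 0.549.

X = 0.549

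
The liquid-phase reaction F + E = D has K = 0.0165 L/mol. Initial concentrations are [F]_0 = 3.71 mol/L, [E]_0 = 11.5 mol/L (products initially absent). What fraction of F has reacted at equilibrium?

X = 0.153

Let X = conversion of F; extent ξ = 3.71·X mol/L.
Concentrations: [F] = 3.71 − 3.71X; [E] = 11.5 − 3.71X; [D] = 3.71X.
K = [D] / ([F] [E]).
Setting equal to 0.0165 and solving for X on (0,1) gives X = 0.153.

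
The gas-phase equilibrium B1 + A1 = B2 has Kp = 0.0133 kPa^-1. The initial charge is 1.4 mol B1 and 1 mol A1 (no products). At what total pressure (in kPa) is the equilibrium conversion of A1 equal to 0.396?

P = 98.4 kPa

Basis: 1 mol A1 initially; let X = conversion of A1. Extent ξ = X.
Species balance: n_B1 = 1.4 − X; n_A1 = 1 − X; n_B2 = X.
n_T = Σnᵢ = 2.4 − X.
Kp = p_B2 / (p_B1 p_A1) with p_i = (n_i/n_T)·P.
At X = 0.396: the mole-fraction product g(X) = Π y_i^ν_i = 1.309. Since Kp = g(X)·P^{-1}, P = (g/Kp)^(1/1) = (1.309/0.0133)^(1/1) = 98.4 kPa.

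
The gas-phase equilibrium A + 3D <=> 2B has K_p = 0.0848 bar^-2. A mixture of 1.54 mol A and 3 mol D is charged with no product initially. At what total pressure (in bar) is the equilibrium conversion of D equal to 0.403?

P = 4.04 bar

Take 3 mol D as basis and let X be its fractional conversion, so ξ = X.
Moles: n_A = 1.54 − X; n_D = 3 − 3X; n_B = 2X.
Total moles n_T = 4.54 − 2X.
K_p = p_B^2 / (p_A p_D^3) with p_i = (n_i/n_T)·P.
At X = 0.403: the mole-fraction product g(X) = Π y_i^ν_i = 1.387. Since K_p = g(X)·P^{-2}, P = (g/K_p)^(1/2) = (1.387/0.0848)^(1/2) = 4.04 bar.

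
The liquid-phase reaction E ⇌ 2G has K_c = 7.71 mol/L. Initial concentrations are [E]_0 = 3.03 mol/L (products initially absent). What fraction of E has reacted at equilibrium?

Let X = conversion of E; extent ξ = 3.03·X mol/L.
Concentrations: [E] = 3.03 − 3.03X; [G] = 6.06X.
K_c = [G]^2 / ([E]).
Setting equal to 7.71 and solving for X on (0,1) gives X = 0.541.

X = 0.541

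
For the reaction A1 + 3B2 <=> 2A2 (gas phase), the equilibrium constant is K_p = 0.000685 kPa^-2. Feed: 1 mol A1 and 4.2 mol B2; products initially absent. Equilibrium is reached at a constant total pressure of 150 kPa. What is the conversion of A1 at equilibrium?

Basis: 1 mol A1 initially; let X = conversion of A1. Extent ξ = X.
Mole table: n_A1 = 1 − X; n_B2 = 4.2 − 3X; n_A2 = 2X.
Summing: n_T = 5.2 − 2X.
Mole fractions y_i = n_i/n_T; K_p = p_A2^2 / (p_A1 p_B2^3) with p_i = y_i·P.
Equating to 0.000685 kPa^-2 and solving on 0 < X < 1: X = 0.743.

X = 0.743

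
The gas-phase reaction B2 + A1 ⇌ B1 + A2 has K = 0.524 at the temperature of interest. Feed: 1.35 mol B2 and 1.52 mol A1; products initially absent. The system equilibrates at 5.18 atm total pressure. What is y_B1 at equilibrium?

y_B1 = 0.209

Basis: 1.35 mol B2 initially; let X = conversion of B2. Extent ξ = 1.35X.
Moles: n_B2 = 1.35 − 1.35X; n_A1 = 1.52 − 1.35X; n_B1 = 1.35X; n_A2 = 1.35X.
Total moles n_T = 2.87 (Δν = 0, constant).
Mole fractions y_i = n_i/n_T; K = p_B1 p_A2 / (p_B2 p_A1) with p_i = y_i·P.
Equating to 0.524 and solving on 0 < X < 1: X = 0.445.
Then n_B1 = 0.601, n_T = 2.87, so y_B1 = 0.209.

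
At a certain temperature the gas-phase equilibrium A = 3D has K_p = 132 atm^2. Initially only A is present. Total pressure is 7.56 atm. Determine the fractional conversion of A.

Let X = conversion of A (basis 1 mol A); extent of reaction ξ = X.
At extent ξ: n_A = 1 − X; n_D = 3X.
Total moles n_T = 1 + 2X.
y_i = n_i/n_T, p_i = y_i·P. K_p = p_D^3 / (p_A).
This yields a degree-3 equation in X; solving on (0,1), X = 0.553.

X = 0.553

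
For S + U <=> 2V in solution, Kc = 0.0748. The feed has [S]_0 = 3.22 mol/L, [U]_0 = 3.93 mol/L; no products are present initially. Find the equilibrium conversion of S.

Let X = conversion of S; extent ξ = 3.22·X mol/L.
Concentrations: [S] = 3.22 − 3.22X; [U] = 3.93 − 3.22X; [V] = 6.44X.
Kc = [V]^2 / ([S] [U]).
This equals 0.0748 at X = 0.133 (the root in 0 < X < 1).

X = 0.133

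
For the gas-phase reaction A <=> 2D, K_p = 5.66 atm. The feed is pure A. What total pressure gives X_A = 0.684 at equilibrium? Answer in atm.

P = 1.61 atm

Let X = conversion of A (basis 1 mol A); extent of reaction ξ = X.
Moles: n_A = 1 − X; n_D = 2X.
n_T = Σnᵢ = 1 + X.
K_p = p_D^2 / (p_A) with p_i = (n_i/n_T)·P.
At X = 0.684: the mole-fraction product g(X) = Π y_i^ν_i = 3.517. Since K_p = g(X)·P^{1}, P = (K_p/g)^(1/1) = (5.66/3.517)^(1/1) = 1.61 atm.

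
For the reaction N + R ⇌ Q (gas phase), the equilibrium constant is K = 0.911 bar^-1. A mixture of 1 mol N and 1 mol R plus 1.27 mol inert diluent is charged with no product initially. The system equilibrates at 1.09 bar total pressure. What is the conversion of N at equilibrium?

X = 0.205

Take 1 mol N as basis and let X be its fractional conversion, so ξ = X.
Species balance: n_N = 1 − X; n_R = 1 − X; n_Q = X; n_I = 1.27 (inert).
n_T = Σnᵢ = 3.27 − X.
Mole fractions y_i = n_i/n_T; K = p_Q / (p_N p_R) with p_i = y_i·P.
Setting this equal to 0.911 bar^-1 and taking the physical root (0 < X < 1) gives X = 0.205.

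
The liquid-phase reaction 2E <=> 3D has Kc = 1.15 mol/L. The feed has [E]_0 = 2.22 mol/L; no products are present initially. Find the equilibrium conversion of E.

Let X = conversion of E; extent ξ = 2.22X/2 mol/L.
Concentrations: [E] = 2.22 − 2.22X; [D] = 3.33X.
Kc = [D]^3 / ([E]^2).
Solving Kc = 1.15 for X ∈ (0,1): X = 0.387.

X = 0.387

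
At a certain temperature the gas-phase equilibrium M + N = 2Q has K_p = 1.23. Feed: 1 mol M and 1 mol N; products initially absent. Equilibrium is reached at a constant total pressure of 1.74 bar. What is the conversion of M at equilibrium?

Basis: 1 mol M initially; let X = conversion of M. Extent ξ = X.
At extent ξ: n_M = 1 − X; n_N = 1 − X; n_Q = 2X.
n_T stays at 2 (no change in mole number).
Mole fractions y_i = n_i/n_T; K_p = p_Q^2 / (p_M p_N) with p_i = y_i·P.
Substituting and setting equal to 1.23 gives a polynomial in X; the root in (0,1) is X = 0.357.

X = 0.357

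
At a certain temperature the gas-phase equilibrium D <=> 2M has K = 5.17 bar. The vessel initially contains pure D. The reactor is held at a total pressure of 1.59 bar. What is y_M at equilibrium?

Let X = conversion of D (basis 1 mol D); extent of reaction ξ = X.
Moles: n_D = 1 − X; n_M = 2X.
Total moles n_T = 1 + X.
y_i = n_i/n_T, p_i = y_i·P. K = p_M^2 / (p_D).
Substituting and setting equal to 5.17 bar gives a polynomial in X; the root in (0,1) is X = 0.670.
Then n_M = 1.34, n_T = 1.67, so y_M = 0.802.

y_M = 0.802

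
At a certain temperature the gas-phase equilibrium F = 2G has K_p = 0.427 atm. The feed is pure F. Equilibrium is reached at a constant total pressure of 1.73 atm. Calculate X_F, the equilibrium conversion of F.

Take 1 mol F as basis and let X be its fractional conversion, so ξ = X.
At extent ξ: n_F = 1 − X; n_G = 2X.
n_T = Σnᵢ = 1 + X.
Mole fractions y_i = n_i/n_T; K_p = p_G^2 / (p_F) with p_i = y_i·P.
Equating to 0.427 atm and solving on 0 < X < 1: X = 0.241.

X = 0.241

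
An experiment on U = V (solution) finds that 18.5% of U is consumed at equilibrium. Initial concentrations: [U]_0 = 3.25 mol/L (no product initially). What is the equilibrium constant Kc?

Kc = 0.227

Let X = conversion of U.
Concentrations: [U] = 3.25 − 3.25X; [V] = 3.25X.
At X = 0.185: [U] = 2.65, [V] = 0.601.
Kc = [V] / ([U]) = 0.227.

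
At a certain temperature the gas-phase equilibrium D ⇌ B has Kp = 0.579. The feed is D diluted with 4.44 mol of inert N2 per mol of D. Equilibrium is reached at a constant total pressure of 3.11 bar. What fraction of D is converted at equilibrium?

X = 0.367

Take 1 mol D as basis and let X be its fractional conversion, so ξ = X.
Moles: n_D = 1 − X; n_B = X; n_I = 4.44 (inert).
n_T stays at 5.44 (no change in mole number).
With p_i = (n_i/n_T)P, Kp = p_B / (p_D).
Substituting and setting equal to 0.579 gives a polynomial in X; the root in (0,1) is X = 0.367.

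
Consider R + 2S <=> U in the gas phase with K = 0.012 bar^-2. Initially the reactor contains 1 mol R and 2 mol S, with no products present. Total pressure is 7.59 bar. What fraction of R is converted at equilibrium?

Take 1 mol R as basis and let X be its fractional conversion, so ξ = X.
Species balance: n_R = 1 − X; n_S = 2 − 2X; n_U = X.
Total moles n_T = 3 − 2X.
y_i = n_i/n_T, p_i = y_i·P. K = p_U / (p_R p_S^2).
This yields a degree-3 equation in X; solving on (0,1), X = 0.206.

X = 0.206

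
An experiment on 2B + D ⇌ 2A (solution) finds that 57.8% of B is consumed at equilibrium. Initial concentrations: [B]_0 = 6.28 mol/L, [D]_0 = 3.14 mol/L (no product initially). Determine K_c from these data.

K_c = 1.42 L/mol

Let X = conversion of B.
Concentrations: [B] = 6.28 − 6.28X; [D] = 3.14 − 3.14X; [A] = 6.28X.
At X = 0.578: [B] = 2.65, [D] = 1.33, [A] = 3.63.
K_c = [A]^2 / ([B]^2 [D]) = 1.42 L/mol.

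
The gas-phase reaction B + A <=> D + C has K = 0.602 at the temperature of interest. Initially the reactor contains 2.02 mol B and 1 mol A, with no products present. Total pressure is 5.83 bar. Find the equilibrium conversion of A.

Take 1 mol A as basis and let X be its fractional conversion, so ξ = X.
Moles: n_B = 2.02 − X; n_A = 1 − X; n_D = X; n_C = X.
Since Δν = 0, n_T = 3.02 throughout.
With p_i = (n_i/n_T)P, K = p_D p_C / (p_B p_A).
Equating to 0.602 and solving on 0 < X < 1: X = 0.592.

X = 0.592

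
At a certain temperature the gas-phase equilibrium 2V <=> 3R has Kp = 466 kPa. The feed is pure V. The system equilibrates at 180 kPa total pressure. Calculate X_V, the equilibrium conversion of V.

Basis: 1 mol V initially; let X = conversion of V. Extent ξ = 0.5X.
Species balance: n_V = 1 − X; n_R = 1.5X.
Summing: n_T = 1 + 0.5X.
y_i = n_i/n_T, p_i = y_i·P. Kp = p_R^3 / (p_V^2).
Equating to 466 kPa and solving on 0 < X < 1: X = 0.568.

X = 0.568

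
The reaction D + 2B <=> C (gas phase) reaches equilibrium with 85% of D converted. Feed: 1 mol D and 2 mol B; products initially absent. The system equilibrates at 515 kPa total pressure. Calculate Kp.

Basis: 1 mol D initially; let X = conversion of D. Extent ξ = X.
At extent ξ: n_D = 1 − X; n_B = 2 − 2X; n_C = X.
Total moles n_T = 3 − 2X.
At X = 0.85: n_D = 0.15, n_B = 0.3, n_C = 0.85, n_T = 1.3.
p_i = (n_i/n_T)·P. Kp = p_C / (p_D p_B^2) = 0.000401 kPa^-2.

Kp = 0.000401 kPa^-2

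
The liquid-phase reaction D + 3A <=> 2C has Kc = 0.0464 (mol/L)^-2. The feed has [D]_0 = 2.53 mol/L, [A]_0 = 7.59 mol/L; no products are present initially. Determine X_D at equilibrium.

X = 0.442

Let X = conversion of D; extent ξ = 2.53·X mol/L.
Concentrations: [D] = 2.53 − 2.53X; [A] = 7.59 − 7.59X; [C] = 5.06X.
Kc = [C]^2 / ([D] [A]^3).
Setting equal to 0.0464 and solving for X on (0,1) gives X = 0.442.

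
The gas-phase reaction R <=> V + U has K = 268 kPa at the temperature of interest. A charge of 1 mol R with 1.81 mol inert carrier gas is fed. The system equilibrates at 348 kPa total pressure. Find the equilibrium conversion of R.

Let X = conversion of R (basis 1 mol R); extent of reaction ξ = X.
At extent ξ: n_R = 1 − X; n_V = X; n_U = X; n_I = 1.81 (inert).
Summing: n_T = 2.81 + X.
With p_i = (n_i/n_T)P, K = p_V p_U / (p_R).
This yields a degree-2 equation in X; solving on (0,1), X = 0.780.

X = 0.780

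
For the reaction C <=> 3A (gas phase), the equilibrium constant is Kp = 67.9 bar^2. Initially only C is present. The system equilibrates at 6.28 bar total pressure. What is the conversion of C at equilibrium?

X = 0.503

Let X = conversion of C (basis 1 mol C); extent of reaction ξ = X.
Mole table: n_C = 1 − X; n_A = 3X.
Summing: n_T = 1 + 2X.
Mole fractions y_i = n_i/n_T; Kp = p_A^3 / (p_C) with p_i = y_i·P.
This yields a degree-3 equation in X; solving on (0,1), X = 0.503.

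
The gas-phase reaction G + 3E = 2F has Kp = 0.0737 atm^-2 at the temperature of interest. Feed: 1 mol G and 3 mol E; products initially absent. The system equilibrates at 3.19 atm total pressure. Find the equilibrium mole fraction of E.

Basis: 1 mol G initially; let X = conversion of G. Extent ξ = X.
Species balance: n_G = 1 − X; n_E = 3 − 3X; n_F = 2X.
n_T = Σnᵢ = 4 − 2X.
Mole fractions y_i = n_i/n_T; Kp = p_F^2 / (p_G p_E^3) with p_i = y_i·P.
Equating to 0.0737 atm^-2 and solving on 0 < X < 1: X = 0.314.
Then n_E = 2.06, n_T = 3.37, so y_E = 0.610.

y_E = 0.610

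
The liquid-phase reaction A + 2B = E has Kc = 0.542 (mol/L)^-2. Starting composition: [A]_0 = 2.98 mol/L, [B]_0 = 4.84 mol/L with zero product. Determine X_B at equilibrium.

X = 0.686

Let X = conversion of B; extent ξ = 4.84X/2 mol/L.
Concentrations: [A] = 2.98 − 2.42X; [B] = 4.84 − 4.84X; [E] = 2.42X.
Kc = [E] / ([A] [B]^2).
Solving Kc = 0.542 for X ∈ (0,1): X = 0.686.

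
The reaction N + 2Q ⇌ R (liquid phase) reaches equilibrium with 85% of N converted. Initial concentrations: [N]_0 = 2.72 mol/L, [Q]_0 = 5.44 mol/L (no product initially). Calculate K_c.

Let X = conversion of N.
Concentrations: [N] = 2.72 − 2.72X; [Q] = 5.44 − 5.44X; [R] = 2.72X.
At X = 0.85: [N] = 0.408, [Q] = 0.816, [R] = 2.31.
K_c = [R] / ([N] [Q]^2) = 8.51 (mol/L)^-2.

K_c = 8.51 (mol/L)^-2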